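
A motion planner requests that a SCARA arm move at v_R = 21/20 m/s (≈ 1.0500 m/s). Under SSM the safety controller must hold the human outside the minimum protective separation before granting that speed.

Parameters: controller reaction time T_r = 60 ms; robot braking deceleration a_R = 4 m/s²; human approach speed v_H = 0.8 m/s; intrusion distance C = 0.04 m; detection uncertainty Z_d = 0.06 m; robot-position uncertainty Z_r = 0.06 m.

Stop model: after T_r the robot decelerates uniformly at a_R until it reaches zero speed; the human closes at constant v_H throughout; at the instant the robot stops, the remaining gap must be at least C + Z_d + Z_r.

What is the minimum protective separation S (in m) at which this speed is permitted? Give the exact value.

S_min = 9901/16000 m = 0.6188 m

T_s = v_R/a_R = (21/20)/4 = 0.2625 s
robot in T_r: 1.0500·0.0600 = 0.0630 m
braking distance = 1.0500²/(2·4.0000) = 0.1378 m
human over T_r+T_s: 0.8000·(0.0600+0.2625) = 0.2580 m
residual clearance needed = 0.0400+0.0600+0.0600 = 0.1600 m
S_min ≈ 0.0630+0.1378+0.2580+0.1600  ⇒  S_min = 9901/16000 m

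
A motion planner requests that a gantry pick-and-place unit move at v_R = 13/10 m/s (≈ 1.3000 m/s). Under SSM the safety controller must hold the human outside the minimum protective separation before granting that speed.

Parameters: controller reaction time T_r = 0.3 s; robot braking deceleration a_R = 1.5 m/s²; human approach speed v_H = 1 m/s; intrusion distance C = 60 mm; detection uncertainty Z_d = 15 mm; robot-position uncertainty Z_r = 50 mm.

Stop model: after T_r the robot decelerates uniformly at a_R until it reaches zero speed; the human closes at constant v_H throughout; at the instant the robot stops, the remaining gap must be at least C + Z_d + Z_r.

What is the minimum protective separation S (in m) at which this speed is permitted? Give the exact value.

braking lasts T_s = (13/10)/(3/2) = 0.8667 s
reaction-phase robot travel = 1.3000·0.3000 = 0.3900 m
robot under decel: 1.3000²/(2·1.5000) = 0.5633 m
human closes 1.0000·1.1667 = 1.1667 m
C+Z_d+Z_r = 0.0600+0.0150+0.0500 = 0.1250 m
S_min ≈ 0.3900+0.5633+1.1667+0.1250  ⇒  S_min = 449/200 m

S_min = 449/200 m = 2.2450 m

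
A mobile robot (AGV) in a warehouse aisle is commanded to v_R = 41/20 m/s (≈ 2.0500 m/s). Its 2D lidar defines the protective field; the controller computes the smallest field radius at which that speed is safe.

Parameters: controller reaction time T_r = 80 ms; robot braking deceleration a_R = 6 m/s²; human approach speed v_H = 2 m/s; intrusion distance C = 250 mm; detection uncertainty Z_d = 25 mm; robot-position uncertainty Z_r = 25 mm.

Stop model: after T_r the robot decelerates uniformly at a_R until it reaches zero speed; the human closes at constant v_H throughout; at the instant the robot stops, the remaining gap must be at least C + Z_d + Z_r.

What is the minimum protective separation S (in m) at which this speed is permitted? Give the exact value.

braking lasts T_s = (41/20)/6 = 0.3417 s
robot in T_r: 2.0500·0.0800 = 0.1640 m
braking distance = 2.0500²/(2·6.0000) = 0.3502 m
human closes 2.0000·0.4217 = 0.8433 m
residual clearance needed = 0.2500+0.0250+0.0250 = 0.3000 m
S_min ≈ 0.1640+0.3502+0.8433+0.3000  ⇒  S_min = 39781/24000 m

S_min = 39781/24000 m = 1.6575 m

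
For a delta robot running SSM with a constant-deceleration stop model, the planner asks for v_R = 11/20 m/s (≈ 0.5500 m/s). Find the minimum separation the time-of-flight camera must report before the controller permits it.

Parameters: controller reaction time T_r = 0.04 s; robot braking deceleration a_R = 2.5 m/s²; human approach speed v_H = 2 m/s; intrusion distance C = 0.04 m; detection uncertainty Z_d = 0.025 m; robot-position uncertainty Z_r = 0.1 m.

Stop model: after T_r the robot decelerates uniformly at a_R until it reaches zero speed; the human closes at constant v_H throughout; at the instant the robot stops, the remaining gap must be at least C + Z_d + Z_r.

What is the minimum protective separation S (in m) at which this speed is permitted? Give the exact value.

S_min = 307/400 m = 0.7675 m

T_s = v_R/a_R = (11/20)/(5/2) = 0.2200 s
robot covers v_R·T_r = 0.5500·0.0400 = 0.0220 m before braking
robot under decel: 0.5500²/(2·2.5000) = 0.0605 m
human over T_r+T_s: 2.0000·(0.0400+0.2200) = 0.5200 m
margins: 0.0400+0.0250+0.1000 = 0.1650 m
S_min ≈ 0.0220+0.0605+0.5200+0.1650  ⇒  S_min = 307/400 m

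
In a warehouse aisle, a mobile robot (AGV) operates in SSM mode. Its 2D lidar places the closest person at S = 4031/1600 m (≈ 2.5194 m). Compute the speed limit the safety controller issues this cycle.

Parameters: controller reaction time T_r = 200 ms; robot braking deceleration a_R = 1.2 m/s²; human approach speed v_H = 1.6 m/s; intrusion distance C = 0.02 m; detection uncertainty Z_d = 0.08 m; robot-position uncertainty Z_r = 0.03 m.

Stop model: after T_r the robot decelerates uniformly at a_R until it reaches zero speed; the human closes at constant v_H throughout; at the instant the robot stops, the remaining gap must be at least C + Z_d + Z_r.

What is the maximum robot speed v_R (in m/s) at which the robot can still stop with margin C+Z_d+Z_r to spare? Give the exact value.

collect terms ⇒ (5/12)·v_R² + (23/15)·v_R + (-3311/1600) = 0
  disc = (23/15)² − 4·(5/12)·(-3311/1600) = 83521/14400 ; √disc = 289/120
  v_R = (−(23/15) + 289/120) / (2·(5/12)) = 21/20 m/s
check:
stop time T_s = (21/20)/(6/5) = 0.8750 s
robot covers v_R·T_r = 1.0500·0.2000 = 0.2100 m before braking
robot under decel: 1.0500²/(2·1.2000) = 0.4594 m
human over T_r+T_s: 1.6000·(0.2000+0.8750) = 1.7200 m
residual clearance needed = 0.0200+0.0800+0.0300 = 0.1300 m
sum ≈ 0.2100+0.4594+1.7200+0.1300 ≈ 2.5194 m = S ✓

v_R_max = 21/20 m/s = 1.0500 m/s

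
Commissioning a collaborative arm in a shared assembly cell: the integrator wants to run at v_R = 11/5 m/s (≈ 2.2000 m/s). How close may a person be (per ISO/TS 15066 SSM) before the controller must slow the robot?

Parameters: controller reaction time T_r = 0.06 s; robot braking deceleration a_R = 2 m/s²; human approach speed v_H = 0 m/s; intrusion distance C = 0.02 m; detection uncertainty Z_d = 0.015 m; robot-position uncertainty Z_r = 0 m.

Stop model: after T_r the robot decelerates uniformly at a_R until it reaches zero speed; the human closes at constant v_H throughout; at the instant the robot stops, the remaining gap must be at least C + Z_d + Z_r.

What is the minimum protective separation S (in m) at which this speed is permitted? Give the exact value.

T_s = v_R/a_R = (11/5)/2 = 1.1000 s
reaction-phase robot travel = 2.2000·0.0600 = 0.1320 m
robot covers 2.2000·1.1000 − ½·2.0000·1.1000² = 1.2100 m while stopping
human closes 0.0000·1.1600 = 0.0000 m
C+Z_d+Z_r = 0.0200+0.0150+0.0000 = 0.0350 m
S_min ≈ 0.1320+1.2100+0.0000+0.0350  ⇒  S_min = 1377/1000 m

S_min = 1377/1000 m = 1.3770 m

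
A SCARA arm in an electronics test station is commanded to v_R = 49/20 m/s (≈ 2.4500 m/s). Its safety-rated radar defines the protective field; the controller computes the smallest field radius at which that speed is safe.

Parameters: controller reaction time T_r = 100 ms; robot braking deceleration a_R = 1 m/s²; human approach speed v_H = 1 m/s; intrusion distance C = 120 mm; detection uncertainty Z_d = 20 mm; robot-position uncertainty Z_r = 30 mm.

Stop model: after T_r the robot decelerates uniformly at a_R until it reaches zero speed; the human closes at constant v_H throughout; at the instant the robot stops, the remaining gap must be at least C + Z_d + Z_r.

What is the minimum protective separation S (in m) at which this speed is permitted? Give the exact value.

S_min = 4773/800 m = 5.9662 m

T_s = v_R/a_R = (49/20)/1 = 2.4500 s
robot covers v_R·T_r = 2.4500·0.1000 = 0.2450 m before braking
braking distance = 2.4500²/(2·1.0000) = 3.0013 m
person approaches 1.0000·(0.1000+2.4500) = 2.5500 m
margins: 0.1200+0.0200+0.0300 = 0.1700 m
S_min ≈ 0.2450+3.0013+2.5500+0.1700  ⇒  S_min = 4773/800 m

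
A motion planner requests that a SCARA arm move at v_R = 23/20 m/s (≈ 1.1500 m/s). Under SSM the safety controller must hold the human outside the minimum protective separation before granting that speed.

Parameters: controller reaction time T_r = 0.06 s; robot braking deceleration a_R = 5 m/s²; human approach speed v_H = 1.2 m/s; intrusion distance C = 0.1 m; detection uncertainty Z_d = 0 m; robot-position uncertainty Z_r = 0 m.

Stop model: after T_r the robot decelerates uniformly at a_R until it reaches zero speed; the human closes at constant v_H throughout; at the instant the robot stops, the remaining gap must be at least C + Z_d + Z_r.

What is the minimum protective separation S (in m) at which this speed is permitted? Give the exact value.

T_s = v_R/a_R = (23/20)/5 = 0.2300 s
reaction-phase robot travel = 1.1500·0.0600 = 0.0690 m
braking distance = 1.1500²/(2·5.0000) = 0.1323 m
human over T_r+T_s: 1.2000·(0.0600+0.2300) = 0.3480 m
margins: 0.1000+0.0000+0.0000 = 0.1000 m
S_min ≈ 0.0690+0.1323+0.3480+0.1000  ⇒  S_min = 2597/4000 m

S_min = 2597/4000 m = 0.6492 m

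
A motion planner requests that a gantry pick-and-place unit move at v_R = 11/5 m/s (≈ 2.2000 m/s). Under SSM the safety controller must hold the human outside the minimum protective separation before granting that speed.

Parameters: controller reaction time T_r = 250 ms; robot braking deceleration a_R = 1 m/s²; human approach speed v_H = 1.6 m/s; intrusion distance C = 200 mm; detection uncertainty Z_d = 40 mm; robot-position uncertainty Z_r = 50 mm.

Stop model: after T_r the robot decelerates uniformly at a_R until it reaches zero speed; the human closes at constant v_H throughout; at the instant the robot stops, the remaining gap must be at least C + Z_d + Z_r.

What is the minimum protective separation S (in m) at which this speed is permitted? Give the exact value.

S_min = 359/50 m = 7.1800 m

T_s = v_R/a_R = (11/5)/1 = 2.2000 s
robot in T_r: 2.2000·0.2500 = 0.5500 m
robot under decel: 2.2000²/(2·1.0000) = 2.4200 m
person approaches 1.6000·(0.2500+2.2000) = 3.9200 m
residual clearance needed = 0.2000+0.0400+0.0500 = 0.2900 m
S_min ≈ 0.5500+2.4200+3.9200+0.2900  ⇒  S_min = 359/50 m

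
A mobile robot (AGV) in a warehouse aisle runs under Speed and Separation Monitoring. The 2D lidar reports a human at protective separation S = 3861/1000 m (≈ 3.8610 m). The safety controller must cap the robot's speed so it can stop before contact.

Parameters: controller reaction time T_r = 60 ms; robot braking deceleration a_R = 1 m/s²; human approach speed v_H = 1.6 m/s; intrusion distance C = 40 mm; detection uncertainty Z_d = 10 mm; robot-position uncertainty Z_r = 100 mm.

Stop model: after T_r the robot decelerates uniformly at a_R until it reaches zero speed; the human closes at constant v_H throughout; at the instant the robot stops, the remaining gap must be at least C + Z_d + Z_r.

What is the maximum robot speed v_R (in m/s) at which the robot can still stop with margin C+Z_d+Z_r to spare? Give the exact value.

at the boundary: (1/2)·v² + (83/50)·v + (-723/200) = 0
  disc = (83/50)² − 4·(1/2)·(-723/200) = 6241/625 ; √disc = 79/25
  v_R = (−(83/50) + 79/25) / (2·(1/2)) = 3/2 m/s
check:
stop time T_s = (3/2)/1 = 1.5000 s
robot covers v_R·T_r = 1.5000·0.0600 = 0.0900 m before braking
braking distance = 1.5000²/(2·1.0000) = 1.1250 m
human closes 1.6000·1.5600 = 2.4960 m
margins: 0.0400+0.0100+0.1000 = 0.1500 m
sum ≈ 0.0900+1.1250+2.4960+0.1500 ≈ 3.8610 m = S ✓

v_R_max = 3/2 m/s = 1.5000 m/s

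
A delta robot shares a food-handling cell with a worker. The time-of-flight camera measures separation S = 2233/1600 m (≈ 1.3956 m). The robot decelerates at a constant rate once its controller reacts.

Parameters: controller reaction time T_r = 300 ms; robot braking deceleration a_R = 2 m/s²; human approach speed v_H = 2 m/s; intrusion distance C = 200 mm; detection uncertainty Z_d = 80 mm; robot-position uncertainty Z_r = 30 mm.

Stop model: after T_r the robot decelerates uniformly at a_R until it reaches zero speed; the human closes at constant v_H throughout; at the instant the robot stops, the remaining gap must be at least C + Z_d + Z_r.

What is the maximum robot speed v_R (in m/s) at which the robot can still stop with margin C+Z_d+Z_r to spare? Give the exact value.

v_R_max = 7/20 m/s = 0.3500 m/s

at the boundary: (1/4)·v² + (13/10)·v + (-777/1600) = 0
  disc = (13/10)² − 4·(1/4)·(-777/1600) = 3481/1600 ; √disc = 59/40
  v_R = (−(13/10) + 59/40) / (2·(1/4)) = 7/20 m/s
check:
T_s = v_R/a_R = (7/20)/2 = 0.1750 s
robot in T_r: 0.3500·0.3000 = 0.1050 m
robot covers 0.3500·0.1750 − ½·2.0000·0.1750² = 0.0306 m while stopping
human closes 2.0000·0.4750 = 0.9500 m
residual clearance needed = 0.2000+0.0800+0.0300 = 0.3100 m
sum ≈ 0.1050+0.0306+0.9500+0.3100 ≈ 1.3956 m = S ✓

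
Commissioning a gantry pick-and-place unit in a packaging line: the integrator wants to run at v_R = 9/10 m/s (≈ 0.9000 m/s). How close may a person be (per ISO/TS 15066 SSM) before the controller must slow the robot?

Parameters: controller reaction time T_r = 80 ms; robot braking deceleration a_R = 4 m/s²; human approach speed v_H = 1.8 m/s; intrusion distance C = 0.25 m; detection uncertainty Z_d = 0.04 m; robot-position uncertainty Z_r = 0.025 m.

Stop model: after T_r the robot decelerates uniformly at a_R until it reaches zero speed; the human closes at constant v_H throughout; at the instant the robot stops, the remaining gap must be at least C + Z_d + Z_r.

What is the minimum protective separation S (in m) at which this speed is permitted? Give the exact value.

T_s = v_R/a_R = (9/10)/4 = 0.2250 s
robot in T_r: 0.9000·0.0800 = 0.0720 m
robot under decel: 0.9000²/(2·4.0000) = 0.1013 m
person approaches 1.8000·(0.0800+0.2250) = 0.5490 m
C+Z_d+Z_r = 0.2500+0.0400+0.0250 = 0.3150 m
S_min ≈ 0.0720+0.1013+0.5490+0.3150  ⇒  S_min = 4149/4000 m

S_min = 4149/4000 m = 1.0373 m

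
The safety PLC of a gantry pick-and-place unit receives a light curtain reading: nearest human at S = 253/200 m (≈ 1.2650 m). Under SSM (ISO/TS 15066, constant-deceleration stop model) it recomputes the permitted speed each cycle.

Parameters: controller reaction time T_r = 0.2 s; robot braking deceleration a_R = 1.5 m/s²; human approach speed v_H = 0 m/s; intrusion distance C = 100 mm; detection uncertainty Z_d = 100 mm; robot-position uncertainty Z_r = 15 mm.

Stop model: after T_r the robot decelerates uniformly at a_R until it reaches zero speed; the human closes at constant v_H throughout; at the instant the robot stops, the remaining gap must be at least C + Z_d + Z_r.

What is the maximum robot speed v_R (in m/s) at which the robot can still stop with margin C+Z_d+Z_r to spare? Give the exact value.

collect terms ⇒ (1/3)·v_R² + (1/5)·v_R + (-21/20) = 0
  disc = (1/5)² − 4·(1/3)·(-21/20) = 36/25 ; √disc = 6/5
  v_R = (−(1/5) + 6/5) / (2·(1/3)) = 3/2 m/s
check:
braking lasts T_s = (3/2)/(3/2) = 1.0000 s
reaction-phase robot travel = 1.5000·0.2000 = 0.3000 m
braking distance = 1.5000²/(2·1.5000) = 0.7500 m
person approaches 0.0000·(0.2000+1.0000) = 0.0000 m
C+Z_d+Z_r = 0.1000+0.1000+0.0150 = 0.2150 m
sum ≈ 0.3000+0.7500+0.0000+0.2150 ≈ 1.2650 m = S ✓

v_R_max = 3/2 m/s = 1.5000 m/s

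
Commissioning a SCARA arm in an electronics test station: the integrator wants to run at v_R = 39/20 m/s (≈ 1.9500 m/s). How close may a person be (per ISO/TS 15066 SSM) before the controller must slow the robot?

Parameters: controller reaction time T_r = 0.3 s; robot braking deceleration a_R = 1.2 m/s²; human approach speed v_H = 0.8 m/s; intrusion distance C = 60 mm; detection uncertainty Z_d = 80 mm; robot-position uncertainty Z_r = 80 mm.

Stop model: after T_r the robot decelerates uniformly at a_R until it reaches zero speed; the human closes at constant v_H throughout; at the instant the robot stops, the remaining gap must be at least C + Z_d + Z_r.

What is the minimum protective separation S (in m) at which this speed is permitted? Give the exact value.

S_min = 6287/1600 m = 3.9294 m

braking lasts T_s = (39/20)/(6/5) = 1.6250 s
reaction-phase robot travel = 1.9500·0.3000 = 0.5850 m
robot covers 1.9500·1.6250 − ½·1.2000·1.6250² = 1.5844 m while stopping
human closes 0.8000·1.9250 = 1.5400 m
residual clearance needed = 0.0600+0.0800+0.0800 = 0.2200 m
S_min ≈ 0.5850+1.5844+1.5400+0.2200  ⇒  S_min = 6287/1600 m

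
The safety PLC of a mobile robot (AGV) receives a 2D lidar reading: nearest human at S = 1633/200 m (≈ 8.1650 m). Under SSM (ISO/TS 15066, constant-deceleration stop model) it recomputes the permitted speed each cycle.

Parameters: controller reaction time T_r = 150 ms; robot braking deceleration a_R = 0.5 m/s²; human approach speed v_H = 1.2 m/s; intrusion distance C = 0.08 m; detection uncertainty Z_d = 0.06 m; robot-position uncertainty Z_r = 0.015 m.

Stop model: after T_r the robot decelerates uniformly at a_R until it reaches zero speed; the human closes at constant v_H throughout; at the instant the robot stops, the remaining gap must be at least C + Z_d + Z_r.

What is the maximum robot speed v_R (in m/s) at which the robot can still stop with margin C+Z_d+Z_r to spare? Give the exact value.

v_R_max = 9/5 m/s = 1.8000 m/s

quadratic (1)·v² + (51/20)·v + (-783/100) = 0
  disc = (51/20)² − 4·(1)·(-783/100) = 15129/400 ; √disc = 123/20
  v_R = (−(51/20) + 123/20) / (2·(1)) = 9/5 m/s
check:
stop time T_s = (9/5)/(1/2) = 3.6000 s
robot in T_r: 1.8000·0.1500 = 0.2700 m
braking distance = 1.8000²/(2·0.5000) = 3.2400 m
person approaches 1.2000·(0.1500+3.6000) = 4.5000 m
residual clearance needed = 0.0800+0.0600+0.0150 = 0.1550 m
sum ≈ 0.2700+3.2400+4.5000+0.1550 ≈ 8.1650 m = S ✓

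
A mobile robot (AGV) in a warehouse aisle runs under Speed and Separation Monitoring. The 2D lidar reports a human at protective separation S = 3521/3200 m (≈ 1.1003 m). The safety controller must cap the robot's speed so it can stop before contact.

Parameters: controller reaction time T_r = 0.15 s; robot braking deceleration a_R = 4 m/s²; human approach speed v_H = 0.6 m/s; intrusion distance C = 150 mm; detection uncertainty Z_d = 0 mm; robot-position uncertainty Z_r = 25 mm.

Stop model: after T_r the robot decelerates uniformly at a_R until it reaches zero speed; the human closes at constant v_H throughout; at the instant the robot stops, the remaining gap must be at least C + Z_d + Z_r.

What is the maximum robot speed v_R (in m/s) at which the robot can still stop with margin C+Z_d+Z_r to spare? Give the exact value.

v_R_max = 33/20 m/s = 1.6500 m/s

collect terms ⇒ (1/8)·v_R² + (3/10)·v_R + (-2673/3200) = 0
  disc = (3/10)² − 4·(1/8)·(-2673/3200) = 3249/6400 ; √disc = 57/80
  v_R = (−(3/10) + 57/80) / (2·(1/8)) = 33/20 m/s
check:
stop time T_s = (33/20)/4 = 0.4125 s
reaction-phase robot travel = 1.6500·0.1500 = 0.2475 m
robot covers 1.6500·0.4125 − ½·4.0000·0.4125² = 0.3403 m while stopping
human closes 0.6000·0.5625 = 0.3375 m
C+Z_d+Z_r = 0.1500+0.0000+0.0250 = 0.1750 m
sum ≈ 0.2475+0.3403+0.3375+0.1750 ≈ 1.1003 m = S ✓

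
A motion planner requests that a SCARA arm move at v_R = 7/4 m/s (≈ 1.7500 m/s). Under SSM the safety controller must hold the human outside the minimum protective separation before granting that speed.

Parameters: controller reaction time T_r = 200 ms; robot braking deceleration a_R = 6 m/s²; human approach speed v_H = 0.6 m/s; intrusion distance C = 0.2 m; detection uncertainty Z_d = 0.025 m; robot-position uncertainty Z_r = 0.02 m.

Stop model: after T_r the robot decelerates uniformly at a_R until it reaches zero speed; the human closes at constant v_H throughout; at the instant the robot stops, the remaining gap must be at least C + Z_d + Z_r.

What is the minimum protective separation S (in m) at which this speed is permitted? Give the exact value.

braking lasts T_s = (7/4)/6 = 0.2917 s
robot covers v_R·T_r = 1.7500·0.2000 = 0.3500 m before braking
robot under decel: 1.7500²/(2·6.0000) = 0.2552 m
human closes 0.6000·0.4917 = 0.2950 m
C+Z_d+Z_r = 0.2000+0.0250+0.0200 = 0.2450 m
S_min ≈ 0.3500+0.2552+0.2950+0.2450  ⇒  S_min = 5497/4800 m

S_min = 5497/4800 m = 1.1452 m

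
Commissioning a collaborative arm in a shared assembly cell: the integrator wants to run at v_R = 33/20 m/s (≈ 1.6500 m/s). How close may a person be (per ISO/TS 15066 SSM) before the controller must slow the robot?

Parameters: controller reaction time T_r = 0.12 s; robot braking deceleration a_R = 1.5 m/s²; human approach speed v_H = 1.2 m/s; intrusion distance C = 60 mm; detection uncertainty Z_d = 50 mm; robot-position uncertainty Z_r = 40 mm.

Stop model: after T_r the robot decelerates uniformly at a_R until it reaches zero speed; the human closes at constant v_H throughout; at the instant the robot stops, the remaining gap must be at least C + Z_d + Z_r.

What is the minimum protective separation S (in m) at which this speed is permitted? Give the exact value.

T_s = v_R/a_R = (33/20)/(3/2) = 1.1000 s
reaction-phase robot travel = 1.6500·0.1200 = 0.1980 m
robot under decel: 1.6500²/(2·1.5000) = 0.9075 m
human closes 1.2000·1.2200 = 1.4640 m
C+Z_d+Z_r = 0.0600+0.0500+0.0400 = 0.1500 m
S_min ≈ 0.1980+0.9075+1.4640+0.1500  ⇒  S_min = 5439/2000 m

S_min = 5439/2000 m = 2.7195 m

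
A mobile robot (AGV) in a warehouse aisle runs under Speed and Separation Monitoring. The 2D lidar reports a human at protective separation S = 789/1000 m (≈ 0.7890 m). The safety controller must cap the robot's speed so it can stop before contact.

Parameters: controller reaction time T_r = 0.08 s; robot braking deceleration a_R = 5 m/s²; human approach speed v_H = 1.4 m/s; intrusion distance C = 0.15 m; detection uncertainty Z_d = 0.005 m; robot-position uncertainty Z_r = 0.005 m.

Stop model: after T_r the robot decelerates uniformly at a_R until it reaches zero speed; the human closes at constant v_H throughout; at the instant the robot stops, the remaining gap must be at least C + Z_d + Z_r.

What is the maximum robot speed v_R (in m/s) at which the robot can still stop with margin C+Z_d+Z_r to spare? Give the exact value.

v_R_max = 11/10 m/s = 1.1000 m/s

collect terms ⇒ (1/10)·v_R² + (9/25)·v_R + (-517/1000) = 0
  disc = (9/25)² − 4·(1/10)·(-517/1000) = 841/2500 ; √disc = 29/50
  v_R = (−(9/25) + 29/50) / (2·(1/10)) = 11/10 m/s
check:
T_s = v_R/a_R = (11/10)/5 = 0.2200 s
robot covers v_R·T_r = 1.1000·0.0800 = 0.0880 m before braking
robot covers 1.1000·0.2200 − ½·5.0000·0.2200² = 0.1210 m while stopping
human closes 1.4000·0.3000 = 0.4200 m
residual clearance needed = 0.1500+0.0050+0.0050 = 0.1600 m
sum ≈ 0.0880+0.1210+0.4200+0.1600 ≈ 0.7890 m = S ✓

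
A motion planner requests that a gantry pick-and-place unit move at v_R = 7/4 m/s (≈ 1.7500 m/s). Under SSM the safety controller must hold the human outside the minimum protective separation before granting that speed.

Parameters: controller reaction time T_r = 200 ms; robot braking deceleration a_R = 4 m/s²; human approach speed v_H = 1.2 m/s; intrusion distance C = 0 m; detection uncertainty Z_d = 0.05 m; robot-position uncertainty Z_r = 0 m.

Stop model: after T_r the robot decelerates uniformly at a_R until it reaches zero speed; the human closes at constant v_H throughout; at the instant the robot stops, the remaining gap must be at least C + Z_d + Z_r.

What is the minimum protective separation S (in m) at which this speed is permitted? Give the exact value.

braking lasts T_s = (7/4)/4 = 0.4375 s
reaction-phase robot travel = 1.7500·0.2000 = 0.3500 m
braking distance = 1.7500²/(2·4.0000) = 0.3828 m
person approaches 1.2000·(0.2000+0.4375) = 0.7650 m
margins: 0.0000+0.0500+0.0000 = 0.0500 m
S_min ≈ 0.3500+0.3828+0.7650+0.0500  ⇒  S_min = 4953/3200 m

S_min = 4953/3200 m = 1.5478 m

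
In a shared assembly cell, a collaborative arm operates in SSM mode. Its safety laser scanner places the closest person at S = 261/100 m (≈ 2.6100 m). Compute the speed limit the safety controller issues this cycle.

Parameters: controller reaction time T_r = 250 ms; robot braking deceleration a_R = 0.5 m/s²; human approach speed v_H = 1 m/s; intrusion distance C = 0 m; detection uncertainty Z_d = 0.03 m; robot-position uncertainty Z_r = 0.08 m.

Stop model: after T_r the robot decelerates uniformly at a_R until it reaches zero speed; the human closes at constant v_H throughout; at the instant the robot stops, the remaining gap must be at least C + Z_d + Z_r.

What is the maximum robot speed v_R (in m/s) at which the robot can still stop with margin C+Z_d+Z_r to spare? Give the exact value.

v_R_max = 3/4 m/s = 0.7500 m/s

quadratic (1)·v² + (9/4)·v + (-9/4) = 0
  disc = (9/4)² − 4·(1)·(-9/4) = 225/16 ; √disc = 15/4
  v_R = (−(9/4) + 15/4) / (2·(1)) = 3/4 m/s
check:
braking lasts T_s = (3/4)/(1/2) = 1.5000 s
robot covers v_R·T_r = 0.7500·0.2500 = 0.1875 m before braking
robot under decel: 0.7500²/(2·0.5000) = 0.5625 m
human over T_r+T_s: 1.0000·(0.2500+1.5000) = 1.7500 m
margins: 0.0000+0.0300+0.0800 = 0.1100 m
sum ≈ 0.1875+0.5625+1.7500+0.1100 ≈ 2.6100 m = S ✓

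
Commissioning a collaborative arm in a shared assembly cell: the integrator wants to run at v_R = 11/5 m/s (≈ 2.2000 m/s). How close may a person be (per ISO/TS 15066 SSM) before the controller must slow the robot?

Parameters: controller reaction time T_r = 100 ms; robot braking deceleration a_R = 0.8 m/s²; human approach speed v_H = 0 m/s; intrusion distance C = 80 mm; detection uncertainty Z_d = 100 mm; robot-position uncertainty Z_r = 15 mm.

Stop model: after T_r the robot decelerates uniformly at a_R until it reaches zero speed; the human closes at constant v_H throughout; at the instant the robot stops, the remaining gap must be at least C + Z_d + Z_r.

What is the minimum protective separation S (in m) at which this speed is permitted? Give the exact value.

T_s = v_R/a_R = (11/5)/(4/5) = 2.7500 s
robot in T_r: 2.2000·0.1000 = 0.2200 m
braking distance = 2.2000²/(2·0.8000) = 3.0250 m
human over T_r+T_s: 0.0000·(0.1000+2.7500) = 0.0000 m
residual clearance needed = 0.0800+0.1000+0.0150 = 0.1950 m
S_min ≈ 0.2200+3.0250+0.0000+0.1950  ⇒  S_min = 86/25 m

S_min = 86/25 m = 3.4400 m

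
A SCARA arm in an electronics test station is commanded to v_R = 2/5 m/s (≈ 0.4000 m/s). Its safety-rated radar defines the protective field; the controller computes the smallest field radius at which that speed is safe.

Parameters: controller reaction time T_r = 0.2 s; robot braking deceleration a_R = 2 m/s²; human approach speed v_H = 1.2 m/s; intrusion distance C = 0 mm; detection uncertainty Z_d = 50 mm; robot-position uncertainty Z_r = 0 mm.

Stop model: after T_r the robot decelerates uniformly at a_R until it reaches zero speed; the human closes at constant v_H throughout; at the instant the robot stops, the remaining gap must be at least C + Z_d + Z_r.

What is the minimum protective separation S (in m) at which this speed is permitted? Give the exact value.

S_min = 13/20 m = 0.6500 m

T_s = v_R/a_R = (2/5)/2 = 0.2000 s
robot in T_r: 0.4000·0.2000 = 0.0800 m
braking distance = 0.4000²/(2·2.0000) = 0.0400 m
human over T_r+T_s: 1.2000·(0.2000+0.2000) = 0.4800 m
residual clearance needed = 0.0000+0.0500+0.0000 = 0.0500 m
S_min ≈ 0.0800+0.0400+0.4800+0.0500  ⇒  S_min = 13/20 m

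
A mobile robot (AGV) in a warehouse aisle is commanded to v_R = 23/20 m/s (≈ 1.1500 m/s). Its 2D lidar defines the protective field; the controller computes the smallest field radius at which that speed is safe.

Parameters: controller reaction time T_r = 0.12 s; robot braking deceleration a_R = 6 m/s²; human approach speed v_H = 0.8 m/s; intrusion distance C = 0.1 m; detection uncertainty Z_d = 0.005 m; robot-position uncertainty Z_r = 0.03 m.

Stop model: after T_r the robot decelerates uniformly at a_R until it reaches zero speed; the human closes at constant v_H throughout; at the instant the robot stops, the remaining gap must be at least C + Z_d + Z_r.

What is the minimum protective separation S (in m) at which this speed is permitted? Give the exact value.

braking lasts T_s = (23/20)/6 = 0.1917 s
robot in T_r: 1.1500·0.1200 = 0.1380 m
robot covers 1.1500·0.1917 − ½·6.0000·0.1917² = 0.1102 m while stopping
human over T_r+T_s: 0.8000·(0.1200+0.1917) = 0.2493 m
C+Z_d+Z_r = 0.1000+0.0050+0.0300 = 0.1350 m
S_min ≈ 0.1380+0.1102+0.2493+0.1350  ⇒  S_min = 15181/24000 m

S_min = 15181/24000 m = 0.6325 m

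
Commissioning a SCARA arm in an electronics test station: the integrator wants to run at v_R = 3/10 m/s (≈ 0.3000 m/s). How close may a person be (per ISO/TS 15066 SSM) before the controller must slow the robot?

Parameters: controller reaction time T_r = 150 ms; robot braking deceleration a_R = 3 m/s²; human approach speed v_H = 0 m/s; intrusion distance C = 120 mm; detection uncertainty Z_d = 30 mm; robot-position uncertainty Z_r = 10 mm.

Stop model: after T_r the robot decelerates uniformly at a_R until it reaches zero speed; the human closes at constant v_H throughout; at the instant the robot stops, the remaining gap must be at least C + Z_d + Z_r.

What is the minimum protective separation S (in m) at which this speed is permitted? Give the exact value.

braking lasts T_s = (3/10)/3 = 0.1000 s
reaction-phase robot travel = 0.3000·0.1500 = 0.0450 m
robot covers 0.3000·0.1000 − ½·3.0000·0.1000² = 0.0150 m while stopping
person approaches 0.0000·(0.1500+0.1000) = 0.0000 m
residual clearance needed = 0.1200+0.0300+0.0100 = 0.1600 m
S_min ≈ 0.0450+0.0150+0.0000+0.1600  ⇒  S_min = 11/50 m

S_min = 11/50 m = 0.2200 m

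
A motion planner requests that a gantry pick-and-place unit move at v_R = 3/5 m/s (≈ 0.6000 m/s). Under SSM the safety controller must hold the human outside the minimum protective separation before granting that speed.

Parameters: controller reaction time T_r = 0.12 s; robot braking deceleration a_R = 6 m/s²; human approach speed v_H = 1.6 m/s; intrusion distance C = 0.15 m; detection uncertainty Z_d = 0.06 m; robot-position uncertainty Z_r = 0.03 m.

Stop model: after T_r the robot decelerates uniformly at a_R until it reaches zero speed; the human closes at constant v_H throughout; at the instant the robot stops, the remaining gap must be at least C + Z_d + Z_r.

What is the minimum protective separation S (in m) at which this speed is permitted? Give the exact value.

S_min = 347/500 m = 0.6940 m

braking lasts T_s = (3/5)/6 = 0.1000 s
robot in T_r: 0.6000·0.1200 = 0.0720 m
robot covers 0.6000·0.1000 − ½·6.0000·0.1000² = 0.0300 m while stopping
human over T_r+T_s: 1.6000·(0.1200+0.1000) = 0.3520 m
residual clearance needed = 0.1500+0.0600+0.0300 = 0.2400 m
S_min ≈ 0.0720+0.0300+0.3520+0.2400  ⇒  S_min = 347/500 m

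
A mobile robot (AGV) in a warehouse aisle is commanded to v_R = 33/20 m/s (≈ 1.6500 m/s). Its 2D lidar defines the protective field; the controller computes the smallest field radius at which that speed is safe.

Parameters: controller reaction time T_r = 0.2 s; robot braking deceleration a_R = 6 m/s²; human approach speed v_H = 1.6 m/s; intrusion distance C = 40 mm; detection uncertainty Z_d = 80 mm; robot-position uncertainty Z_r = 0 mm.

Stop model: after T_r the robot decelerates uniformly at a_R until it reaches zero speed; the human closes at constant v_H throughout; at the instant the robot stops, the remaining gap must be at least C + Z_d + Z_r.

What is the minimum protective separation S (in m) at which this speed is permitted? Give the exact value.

T_s = v_R/a_R = (33/20)/6 = 0.2750 s
reaction-phase robot travel = 1.6500·0.2000 = 0.3300 m
robot covers 1.6500·0.2750 − ½·6.0000·0.2750² = 0.2269 m while stopping
human closes 1.6000·0.4750 = 0.7600 m
C+Z_d+Z_r = 0.0400+0.0800+0.0000 = 0.1200 m
S_min ≈ 0.3300+0.2269+0.7600+0.1200  ⇒  S_min = 2299/1600 m

S_min = 2299/1600 m = 1.4369 m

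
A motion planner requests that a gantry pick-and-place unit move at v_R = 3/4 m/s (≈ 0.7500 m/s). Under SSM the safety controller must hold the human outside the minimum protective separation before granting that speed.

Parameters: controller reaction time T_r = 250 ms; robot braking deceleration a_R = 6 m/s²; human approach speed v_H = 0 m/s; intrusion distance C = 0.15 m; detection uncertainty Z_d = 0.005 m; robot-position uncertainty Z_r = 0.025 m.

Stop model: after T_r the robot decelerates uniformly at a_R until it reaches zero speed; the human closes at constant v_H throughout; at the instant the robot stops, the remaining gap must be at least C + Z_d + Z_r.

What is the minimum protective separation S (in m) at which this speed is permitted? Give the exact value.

T_s = v_R/a_R = (3/4)/6 = 0.1250 s
robot in T_r: 0.7500·0.2500 = 0.1875 m
braking distance = 0.7500²/(2·6.0000) = 0.0469 m
human over T_r+T_s: 0.0000·(0.2500+0.1250) = 0.0000 m
C+Z_d+Z_r = 0.1500+0.0050+0.0250 = 0.1800 m
S_min ≈ 0.1875+0.0469+0.0000+0.1800  ⇒  S_min = 663/1600 m

S_min = 663/1600 m = 0.4144 m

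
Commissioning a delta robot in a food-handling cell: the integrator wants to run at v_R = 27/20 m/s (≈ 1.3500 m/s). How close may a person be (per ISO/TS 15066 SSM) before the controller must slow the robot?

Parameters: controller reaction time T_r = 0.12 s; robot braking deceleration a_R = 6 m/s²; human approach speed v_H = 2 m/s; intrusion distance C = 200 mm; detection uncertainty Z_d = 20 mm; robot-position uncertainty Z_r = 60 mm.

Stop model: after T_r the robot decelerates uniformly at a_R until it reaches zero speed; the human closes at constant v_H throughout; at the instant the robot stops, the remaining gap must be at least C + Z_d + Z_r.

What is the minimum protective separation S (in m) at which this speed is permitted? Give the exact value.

stop time T_s = (27/20)/6 = 0.2250 s
robot in T_r: 1.3500·0.1200 = 0.1620 m
robot under decel: 1.3500²/(2·6.0000) = 0.1519 m
person approaches 2.0000·(0.1200+0.2250) = 0.6900 m
margins: 0.2000+0.0200+0.0600 = 0.2800 m
S_min ≈ 0.1620+0.1519+0.6900+0.2800  ⇒  S_min = 10271/8000 m

S_min = 10271/8000 m = 1.2839 m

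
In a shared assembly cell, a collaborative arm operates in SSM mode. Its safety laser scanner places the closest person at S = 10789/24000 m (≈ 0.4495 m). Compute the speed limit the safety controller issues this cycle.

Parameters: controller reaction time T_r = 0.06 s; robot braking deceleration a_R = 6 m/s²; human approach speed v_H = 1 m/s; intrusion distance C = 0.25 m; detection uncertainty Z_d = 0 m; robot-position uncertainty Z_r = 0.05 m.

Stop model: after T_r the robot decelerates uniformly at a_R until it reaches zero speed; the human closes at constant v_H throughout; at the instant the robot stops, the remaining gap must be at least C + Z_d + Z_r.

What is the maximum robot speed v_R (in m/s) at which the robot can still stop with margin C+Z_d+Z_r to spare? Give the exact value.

v_R_max = 7/20 m/s = 0.3500 m/s

quadratic (1/12)·v² + (17/75)·v + (-2149/24000) = 0
  disc = (17/75)² − 4·(1/12)·(-2149/24000) = 3249/40000 ; √disc = 57/200
  v_R = (−(17/75) + 57/200) / (2·(1/12)) = 7/20 m/s
check:
stop time T_s = (7/20)/6 = 0.0583 s
robot covers v_R·T_r = 0.3500·0.0600 = 0.0210 m before braking
robot under decel: 0.3500²/(2·6.0000) = 0.0102 m
human over T_r+T_s: 1.0000·(0.0600+0.0583) = 0.1183 m
C+Z_d+Z_r = 0.2500+0.0000+0.0500 = 0.3000 m
sum ≈ 0.0210+0.0102+0.1183+0.3000 ≈ 0.4495 m = S ✓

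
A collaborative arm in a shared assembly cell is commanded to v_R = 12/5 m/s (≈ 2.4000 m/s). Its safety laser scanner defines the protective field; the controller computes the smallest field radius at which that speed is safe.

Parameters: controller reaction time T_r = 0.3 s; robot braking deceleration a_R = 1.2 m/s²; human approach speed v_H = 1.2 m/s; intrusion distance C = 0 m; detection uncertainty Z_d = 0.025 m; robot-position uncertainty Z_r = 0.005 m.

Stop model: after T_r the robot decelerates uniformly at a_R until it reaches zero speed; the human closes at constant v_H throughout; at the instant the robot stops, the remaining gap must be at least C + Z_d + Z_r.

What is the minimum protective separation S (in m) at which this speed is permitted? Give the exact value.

S_min = 591/100 m = 5.9100 m

T_s = v_R/a_R = (12/5)/(6/5) = 2.0000 s
robot covers v_R·T_r = 2.4000·0.3000 = 0.7200 m before braking
braking distance = 2.4000²/(2·1.2000) = 2.4000 m
person approaches 1.2000·(0.3000+2.0000) = 2.7600 m
C+Z_d+Z_r = 0.0000+0.0250+0.0050 = 0.0300 m
S_min ≈ 0.7200+2.4000+2.7600+0.0300  ⇒  S_min = 591/100 m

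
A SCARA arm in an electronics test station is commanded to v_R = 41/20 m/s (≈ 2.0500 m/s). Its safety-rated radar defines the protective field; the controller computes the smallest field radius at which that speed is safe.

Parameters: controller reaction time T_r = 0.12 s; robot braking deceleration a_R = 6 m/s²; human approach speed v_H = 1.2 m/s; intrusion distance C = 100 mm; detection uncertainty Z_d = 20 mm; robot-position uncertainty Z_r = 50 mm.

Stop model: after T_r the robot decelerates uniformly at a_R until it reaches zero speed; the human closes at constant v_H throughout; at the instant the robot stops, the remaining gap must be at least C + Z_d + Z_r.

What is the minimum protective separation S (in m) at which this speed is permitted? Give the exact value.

S_min = 6337/4800 m = 1.3202 m

T_s = v_R/a_R = (41/20)/6 = 0.3417 s
robot covers v_R·T_r = 2.0500·0.1200 = 0.2460 m before braking
robot covers 2.0500·0.3417 − ½·6.0000·0.3417² = 0.3502 m while stopping
human closes 1.2000·0.4617 = 0.5540 m
residual clearance needed = 0.1000+0.0200+0.0500 = 0.1700 m
S_min ≈ 0.2460+0.3502+0.5540+0.1700  ⇒  S_min = 6337/4800 m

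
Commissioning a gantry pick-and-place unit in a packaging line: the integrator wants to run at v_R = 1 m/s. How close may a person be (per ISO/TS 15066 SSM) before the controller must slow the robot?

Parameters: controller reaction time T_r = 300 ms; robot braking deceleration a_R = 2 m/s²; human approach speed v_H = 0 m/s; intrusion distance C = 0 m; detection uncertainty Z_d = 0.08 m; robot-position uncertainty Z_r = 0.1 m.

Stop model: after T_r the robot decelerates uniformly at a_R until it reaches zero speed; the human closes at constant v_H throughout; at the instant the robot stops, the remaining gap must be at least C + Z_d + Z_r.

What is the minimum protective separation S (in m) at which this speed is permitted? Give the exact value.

S_min = 73/100 m = 0.7300 m

braking lasts T_s = 1/2 = 0.5000 s
reaction-phase robot travel = 1.0000·0.3000 = 0.3000 m
braking distance = 1.0000²/(2·2.0000) = 0.2500 m
human closes 0.0000·0.8000 = 0.0000 m
margins: 0.0000+0.0800+0.1000 = 0.1800 m
S_min ≈ 0.3000+0.2500+0.0000+0.1800  ⇒  S_min = 73/100 m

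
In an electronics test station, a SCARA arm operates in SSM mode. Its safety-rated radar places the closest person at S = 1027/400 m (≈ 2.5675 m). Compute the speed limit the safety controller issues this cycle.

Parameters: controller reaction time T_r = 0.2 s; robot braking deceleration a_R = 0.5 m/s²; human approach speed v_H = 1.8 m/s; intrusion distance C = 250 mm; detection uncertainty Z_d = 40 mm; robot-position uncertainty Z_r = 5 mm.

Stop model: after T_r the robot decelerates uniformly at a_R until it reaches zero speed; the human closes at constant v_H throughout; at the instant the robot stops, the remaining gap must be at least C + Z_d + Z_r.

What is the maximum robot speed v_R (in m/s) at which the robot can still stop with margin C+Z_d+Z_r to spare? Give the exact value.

collect terms ⇒ (1)·v_R² + (19/5)·v_R + (-153/80) = 0
  disc = (19/5)² − 4·(1)·(-153/80) = 2209/100 ; √disc = 47/10
  v_R = (−(19/5) + 47/10) / (2·(1)) = 9/20 m/s
check:
T_s = v_R/a_R = (9/20)/(1/2) = 0.9000 s
robot covers v_R·T_r = 0.4500·0.2000 = 0.0900 m before braking
braking distance = 0.4500²/(2·0.5000) = 0.2025 m
human over T_r+T_s: 1.8000·(0.2000+0.9000) = 1.9800 m
margins: 0.2500+0.0400+0.0050 = 0.2950 m
sum ≈ 0.0900+0.2025+1.9800+0.2950 ≈ 2.5675 m = S ✓

v_R_max = 9/20 m/s = 0.4500 m/s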